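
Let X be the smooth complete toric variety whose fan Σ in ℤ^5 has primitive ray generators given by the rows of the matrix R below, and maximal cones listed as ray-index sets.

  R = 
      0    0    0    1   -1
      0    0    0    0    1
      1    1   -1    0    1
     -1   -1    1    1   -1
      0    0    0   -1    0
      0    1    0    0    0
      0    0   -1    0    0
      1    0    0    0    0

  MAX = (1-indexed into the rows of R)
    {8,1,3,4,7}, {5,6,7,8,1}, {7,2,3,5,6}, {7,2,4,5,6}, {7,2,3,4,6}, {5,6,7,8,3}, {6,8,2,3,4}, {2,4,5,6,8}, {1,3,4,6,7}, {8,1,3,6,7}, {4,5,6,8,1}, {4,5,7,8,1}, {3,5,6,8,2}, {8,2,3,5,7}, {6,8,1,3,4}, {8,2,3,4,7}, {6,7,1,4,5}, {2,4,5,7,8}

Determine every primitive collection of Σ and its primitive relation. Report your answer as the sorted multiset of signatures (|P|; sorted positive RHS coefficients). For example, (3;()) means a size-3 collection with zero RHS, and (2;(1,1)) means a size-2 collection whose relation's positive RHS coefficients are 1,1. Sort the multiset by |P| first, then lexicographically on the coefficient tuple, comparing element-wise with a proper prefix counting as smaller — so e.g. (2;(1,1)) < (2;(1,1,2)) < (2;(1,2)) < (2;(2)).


Minimal non-faces — 5 found among 8 rays, 18 max cones:

  • {1,2}:  v_{1} + v_{2} = v_{3} + v_{4}  ⇒ sig = (2;(1,1))
  • {3,4,5}:  v_{3} + v_{4} + v_{5} = 0  ⇒ sig = (3;())
  • {1,3,5}:  v_{1} + v_{3} + v_{5} = v_{6} + v_{7} + v_{8}  ⇒ sig = (3;(1,1,1))
  • {2,6,7,8}:  v_{2} + v_{6} + v_{7} + v_{8} = v_{3}  ⇒ sig = (4;(1))
  • {4,6,7,8}:  v_{4} + v_{6} + v_{7} + v_{8} = v_{1}  ⇒ sig = (4;(1))

Sorted signature multiset PRS(X):
{ (2;(1,1)),  (3;()),  (3;(1,1,1)),  (4;(1)) ×2 }


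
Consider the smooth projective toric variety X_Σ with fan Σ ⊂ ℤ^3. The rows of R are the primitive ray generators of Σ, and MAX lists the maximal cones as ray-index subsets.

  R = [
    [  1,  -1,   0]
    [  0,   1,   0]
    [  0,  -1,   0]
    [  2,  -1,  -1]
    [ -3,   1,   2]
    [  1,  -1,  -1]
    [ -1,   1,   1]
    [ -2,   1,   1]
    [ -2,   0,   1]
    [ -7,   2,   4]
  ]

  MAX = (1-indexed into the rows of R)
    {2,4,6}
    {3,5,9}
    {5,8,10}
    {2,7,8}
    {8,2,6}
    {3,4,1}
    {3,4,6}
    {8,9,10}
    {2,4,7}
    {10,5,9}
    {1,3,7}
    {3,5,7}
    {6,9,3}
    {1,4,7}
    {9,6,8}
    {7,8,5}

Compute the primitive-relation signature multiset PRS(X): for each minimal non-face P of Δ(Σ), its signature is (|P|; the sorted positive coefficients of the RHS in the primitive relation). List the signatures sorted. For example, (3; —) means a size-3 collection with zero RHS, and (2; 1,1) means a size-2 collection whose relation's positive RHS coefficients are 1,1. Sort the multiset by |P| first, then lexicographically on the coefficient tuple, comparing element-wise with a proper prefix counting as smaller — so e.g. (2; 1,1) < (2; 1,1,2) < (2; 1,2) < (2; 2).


Minimal non-faces — 23 found among 10 rays, 16 max cones:

  P={2,3}:  v_{2} + v_{3} = 0 ; sig = (2; —)
  P={4,8}:  v_{4} + v_{8} = 0 ; sig = (2; —)
  P={6,7}:  v_{6} + v_{7} = 0 ; sig = (2; —)
  P={2,9}:  v_{2} + v_{9} = v_{8} ; sig = (2; 1)
  P={3,8}:  v_{3} + v_{8} = v_{9} ; sig = (2; 1)
  P={4,9}:  v_{4} + v_{9} = v_{3} ; sig = (2; 1)
  P={5,6}:  v_{5} + v_{6} = v_{9} ; sig = (2; 1)
  P={7,9}:  v_{7} + v_{9} = v_{5} ; sig = (2; 1)
  P={1,2}:  v_{1} + v_{2} = v_{4} + v_{7} ; sig = (2; 1,1)
  P={1,6}:  v_{1} + v_{6} = v_{3} + v_{4} ; sig = (2; 1,1)
  P={1,8}:  v_{1} + v_{8} = v_{3} + v_{7} ; sig = (2; 1,1)
  P={2,5}:  v_{2} + v_{5} = v_{7} + v_{8} ; sig = (2; 1,1)
  P={4,5}:  v_{4} + v_{5} = v_{3} + v_{7} ; sig = (2; 1,1)
  P={4,10}:  v_{4} + v_{10} = v_{5} + v_{9} ; sig = (2; 1,1)
  P={1,9}:  v_{1} + v_{9} = 2·v_{3} + v_{7} ; sig = (2; 1,2)
  P={1,10}:  v_{1} + v_{10} = v_{3} + 2·v_{5} ; sig = (2; 1,2)
  P={2,10}:  v_{2} + v_{10} = v_{5} + 2·v_{8} ; sig = (2; 1,2)
  P={3,10}:  v_{3} + v_{10} = v_{5} + 2·v_{9} ; sig = (2; 1,2)
  P={6,10}:  v_{6} + v_{10} = v_{8} + 2·v_{9} ; sig = (2; 1,2)
  P={7,10}:  v_{7} + v_{10} = 2·v_{5} + v_{8} ; sig = (2; 1,2)
  P={1,5}:  v_{1} + v_{5} = 2·v_{3} + 2·v_{7} ; sig = (2; 2,2)
  P={3,4,7}:  v_{3} + v_{4} + v_{7} = v_{1} ; sig = (3; 1)
  P={5,8,9}:  v_{5} + v_{8} + v_{9} = v_{10} ; sig = (3; 1)

Hence PRS(X_Σ) =
    (2; —)
    (2; —)
    (2; —)
    (2; 1)
    (2; 1)
    (2; 1)
    (2; 1)
    (2; 1)
    (2; 1,1)
    (2; 1,1)
    (2; 1,1)
    (2; 1,1)
    (2; 1,1)
    (2; 1,1)
    (2; 1,2)
    (2; 1,2)
    (2; 1,2)
    (2; 1,2)
    (2; 1,2)
    (2; 1,2)
    (2; 2,2)
    (3; 1)
    (3; 1)


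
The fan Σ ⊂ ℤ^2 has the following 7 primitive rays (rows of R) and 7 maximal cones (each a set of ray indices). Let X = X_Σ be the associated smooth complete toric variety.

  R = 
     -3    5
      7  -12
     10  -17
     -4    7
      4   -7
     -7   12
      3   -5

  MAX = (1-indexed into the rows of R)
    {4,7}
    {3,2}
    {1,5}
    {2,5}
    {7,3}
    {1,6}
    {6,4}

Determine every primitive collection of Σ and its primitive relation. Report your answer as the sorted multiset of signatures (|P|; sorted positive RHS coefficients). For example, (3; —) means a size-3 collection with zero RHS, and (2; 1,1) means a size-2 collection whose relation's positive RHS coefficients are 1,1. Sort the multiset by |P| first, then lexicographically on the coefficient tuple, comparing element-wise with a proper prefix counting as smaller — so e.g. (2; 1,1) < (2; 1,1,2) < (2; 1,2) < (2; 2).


Δ(Σ) — 7 vertices, 14 min non-faces:

  {1,7}:  v_{1} + v_{7} = 0 ; sig = (2; —)
  {2,6}:  v_{2} + v_{6} = 0 ; sig = (2; —)
  {4,5}:  v_{4} + v_{5} = 0 ; sig = (2; —)
  {1,2}:  v_{1} + v_{2} = v_{5} ; sig = (2; 1)
  {1,3}:  v_{1} + v_{3} = v_{2} ; sig = (2; 1)
  {1,4}:  v_{1} + v_{4} = v_{6} ; sig = (2; 1)
  {2,4}:  v_{2} + v_{4} = v_{7} ; sig = (2; 1)
  {2,7}:  v_{2} + v_{7} = v_{3} ; sig = (2; 1)
  {3,6}:  v_{3} + v_{6} = v_{7} ; sig = (2; 1)
  {5,6}:  v_{5} + v_{6} = v_{1} ; sig = (2; 1)
  {5,7}:  v_{5} + v_{7} = v_{2} ; sig = (2; 1)
  {6,7}:  v_{6} + v_{7} = v_{4} ; sig = (2; 1)
  {3,4}:  v_{3} + v_{4} = 2·v_{7} ; sig = (2; 2)
  {3,5}:  v_{3} + v_{5} = 2·v_{2} ; sig = (2; 2)

Signatures (|P|; sorted positive RHS coefficients), sorted:
    |P|=2: 14 collections, coeffs (), (), (), (1), (1), (1), (1), (1), (1), (1), (1), (1), (2), (2)


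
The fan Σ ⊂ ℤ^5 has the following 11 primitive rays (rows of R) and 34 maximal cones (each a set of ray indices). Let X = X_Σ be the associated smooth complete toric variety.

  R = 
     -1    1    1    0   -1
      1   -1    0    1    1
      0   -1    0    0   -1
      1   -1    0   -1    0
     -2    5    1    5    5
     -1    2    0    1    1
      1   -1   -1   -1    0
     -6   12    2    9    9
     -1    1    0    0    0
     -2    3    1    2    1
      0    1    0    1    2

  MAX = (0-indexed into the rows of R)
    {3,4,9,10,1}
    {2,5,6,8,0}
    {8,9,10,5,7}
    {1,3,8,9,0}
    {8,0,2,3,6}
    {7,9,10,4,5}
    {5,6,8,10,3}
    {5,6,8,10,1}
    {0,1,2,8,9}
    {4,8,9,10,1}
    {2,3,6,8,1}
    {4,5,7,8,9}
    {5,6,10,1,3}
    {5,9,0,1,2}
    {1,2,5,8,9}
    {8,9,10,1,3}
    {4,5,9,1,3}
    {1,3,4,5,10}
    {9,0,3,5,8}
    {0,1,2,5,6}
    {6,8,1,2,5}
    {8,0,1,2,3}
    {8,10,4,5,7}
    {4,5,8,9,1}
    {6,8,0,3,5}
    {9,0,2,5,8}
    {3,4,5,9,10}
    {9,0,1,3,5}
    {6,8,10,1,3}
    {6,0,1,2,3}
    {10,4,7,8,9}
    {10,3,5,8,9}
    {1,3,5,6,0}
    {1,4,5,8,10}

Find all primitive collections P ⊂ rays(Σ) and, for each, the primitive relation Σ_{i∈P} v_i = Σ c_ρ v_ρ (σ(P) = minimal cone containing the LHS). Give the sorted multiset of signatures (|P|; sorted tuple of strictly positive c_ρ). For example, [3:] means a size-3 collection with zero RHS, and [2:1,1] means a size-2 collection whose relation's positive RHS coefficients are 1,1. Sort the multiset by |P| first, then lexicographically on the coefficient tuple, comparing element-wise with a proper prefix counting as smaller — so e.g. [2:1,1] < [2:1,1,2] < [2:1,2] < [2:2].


|primitive collections| = 19. Relations:

  P = {6,9}:  v_{6} + v_{9} = v_{5}  →  sig = [2:1]
  P = {0,10}:  v_{0} + v_{10} = v_{3} + v_{9}  →  sig = [2:1,1]
  P = {2,10}:  v_{2} + v_{10} = v_{1} + v_{8}  →  sig = [2:1,1]
  P = {2,7}:  v_{2} + v_{7} = v_{1} + v_{4} + v_{5} + 2·v_{8} + v_{9}  →  sig = [2:1,1,1,1,2]
  P = {0,4}:  v_{0} + v_{4} = v_{1} + v_{3} + v_{5} + 2·v_{9}  →  sig = [2:1,1,1,2]
  P = {2,4}:  v_{2} + v_{4} = 2·v_{1} + v_{5} + v_{8} + v_{9}  →  sig = [2:1,1,1,2]
  P = {6,7}:  v_{6} + v_{7} = v_{4} + 2·v_{5} + v_{8} + v_{10}  →  sig = [2:1,1,1,2]
  P = {4,6}:  v_{4} + v_{6} = v_{1} + 2·v_{5} + v_{10}  →  sig = [2:1,1,2]
  P = {1,7}:  v_{1} + v_{7} = 2·v_{4} + v_{8}  →  sig = [2:1,2]
  P = {0,7}:  v_{0} + v_{7} = v_{5} + 3·v_{9} + 2·v_{10}  →  sig = [2:1,2,3]
  P = {3,7}:  v_{3} + v_{7} = v_{5} + 2·v_{9} + 3·v_{10}  →  sig = [2:1,2,3]
  P = {2,3,5}:  v_{2} + v_{3} + v_{5} = 0  →  sig = [3:]
  P = {2,3,9}:  v_{2} + v_{3} + v_{9} = v_{0} + v_{1} + v_{8}  →  sig = [3:1,1,1]
  P = {3,4,8}:  v_{3} + v_{4} + v_{8} = v_{9} + 2·v_{10}  →  sig = [3:1,2]
  P = {0,1,6,8}:  v_{0} + v_{1} + v_{6} + v_{8} = 0  →  sig = [4:]
  P = {0,1,5,8}:  v_{0} + v_{1} + v_{5} + v_{8} = v_{9}  →  sig = [4:1]
  P = {1,3,5,8}:  v_{1} + v_{3} + v_{5} + v_{8} = v_{10}  →  sig = [4:1]
  P = {1,5,9,10}:  v_{1} + v_{5} + v_{9} + v_{10} = v_{4}  →  sig = [4:1]
  P = {4,5,8,9,10}:  v_{4} + v_{5} + v_{8} + v_{9} + v_{10} = v_{7}  →  sig = [5:1]

so the primitive-relation signature multiset is
[[2:1], [2:1,1], [2:1,1], [2:1,1,1,1,2], [2:1,1,1,2], [2:1,1,1,2], [2:1,1,1,2], [2:1,1,2], [2:1,2], [2:1,2,3], [2:1,2,3], [3:], [3:1,1,1], [3:1,2], [4:], [4:1], [4:1], [4:1], [5:1]]


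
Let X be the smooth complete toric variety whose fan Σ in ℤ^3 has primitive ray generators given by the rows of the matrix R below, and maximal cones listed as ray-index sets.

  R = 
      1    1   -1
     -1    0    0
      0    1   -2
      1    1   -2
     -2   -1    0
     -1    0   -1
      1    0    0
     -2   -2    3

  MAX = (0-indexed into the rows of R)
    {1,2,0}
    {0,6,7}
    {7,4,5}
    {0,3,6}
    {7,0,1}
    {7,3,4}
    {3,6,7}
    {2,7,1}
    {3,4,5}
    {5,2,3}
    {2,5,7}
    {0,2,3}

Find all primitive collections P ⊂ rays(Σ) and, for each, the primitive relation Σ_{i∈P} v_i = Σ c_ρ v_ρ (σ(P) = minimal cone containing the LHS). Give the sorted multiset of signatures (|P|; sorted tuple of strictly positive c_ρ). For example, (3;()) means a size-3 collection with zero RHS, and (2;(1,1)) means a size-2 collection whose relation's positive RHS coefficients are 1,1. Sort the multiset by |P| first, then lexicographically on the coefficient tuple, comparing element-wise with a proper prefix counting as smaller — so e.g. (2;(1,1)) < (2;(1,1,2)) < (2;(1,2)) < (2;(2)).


14 minimal non-faces of Δ(Σ) (on 8 rays):

  {1,6}:  v_{1} + v_{6} = 0 ; sig = (2;())
  {0,4}:  v_{0} + v_{4} = v_{5} ; sig = (2;(1))
  {0,5}:  v_{0} + v_{5} = v_{2} ; sig = (2;(1))
  {1,3}:  v_{1} + v_{3} = v_{2} ; sig = (2;(1))
  {2,6}:  v_{2} + v_{6} = v_{3} ; sig = (2;(1))
  {1,4}:  v_{1} + v_{4} = v_{2} + v_{5} + v_{7} ; sig = (2;(1,1,1))
  {1,5}:  v_{1} + v_{5} = 2·v_{2} + v_{7} ; sig = (2;(1,2))
  {5,6}:  v_{5} + v_{6} = 2·v_{3} + v_{7} ; sig = (2;(1,2))
  {2,4}:  v_{2} + v_{4} = 2·v_{5} ; sig = (2;(2))
  {4,6}:  v_{4} + v_{6} = 3·v_{3} + 2·v_{7} ; sig = (2;(2,3))
  {0,3,7}:  v_{0} + v_{3} + v_{7} = 0 ; sig = (3;())
  {0,2,7}:  v_{0} + v_{2} + v_{7} = v_{1} ; sig = (3;(1))
  {2,3,7}:  v_{2} + v_{3} + v_{7} = v_{5} ; sig = (3;(1))
  {3,5,7}:  v_{3} + v_{5} + v_{7} = v_{4} ; sig = (3;(1))

Sorted signature multiset PRS(X):
[(2;()), (2;(1)), (2;(1)), (2;(1)), (2;(1)), (2;(1,1,1)), (2;(1,2)), (2;(1,2)), (2;(2)), (2;(2,3)), (3;()), (3;(1)), (3;(1)), (3;(1))]


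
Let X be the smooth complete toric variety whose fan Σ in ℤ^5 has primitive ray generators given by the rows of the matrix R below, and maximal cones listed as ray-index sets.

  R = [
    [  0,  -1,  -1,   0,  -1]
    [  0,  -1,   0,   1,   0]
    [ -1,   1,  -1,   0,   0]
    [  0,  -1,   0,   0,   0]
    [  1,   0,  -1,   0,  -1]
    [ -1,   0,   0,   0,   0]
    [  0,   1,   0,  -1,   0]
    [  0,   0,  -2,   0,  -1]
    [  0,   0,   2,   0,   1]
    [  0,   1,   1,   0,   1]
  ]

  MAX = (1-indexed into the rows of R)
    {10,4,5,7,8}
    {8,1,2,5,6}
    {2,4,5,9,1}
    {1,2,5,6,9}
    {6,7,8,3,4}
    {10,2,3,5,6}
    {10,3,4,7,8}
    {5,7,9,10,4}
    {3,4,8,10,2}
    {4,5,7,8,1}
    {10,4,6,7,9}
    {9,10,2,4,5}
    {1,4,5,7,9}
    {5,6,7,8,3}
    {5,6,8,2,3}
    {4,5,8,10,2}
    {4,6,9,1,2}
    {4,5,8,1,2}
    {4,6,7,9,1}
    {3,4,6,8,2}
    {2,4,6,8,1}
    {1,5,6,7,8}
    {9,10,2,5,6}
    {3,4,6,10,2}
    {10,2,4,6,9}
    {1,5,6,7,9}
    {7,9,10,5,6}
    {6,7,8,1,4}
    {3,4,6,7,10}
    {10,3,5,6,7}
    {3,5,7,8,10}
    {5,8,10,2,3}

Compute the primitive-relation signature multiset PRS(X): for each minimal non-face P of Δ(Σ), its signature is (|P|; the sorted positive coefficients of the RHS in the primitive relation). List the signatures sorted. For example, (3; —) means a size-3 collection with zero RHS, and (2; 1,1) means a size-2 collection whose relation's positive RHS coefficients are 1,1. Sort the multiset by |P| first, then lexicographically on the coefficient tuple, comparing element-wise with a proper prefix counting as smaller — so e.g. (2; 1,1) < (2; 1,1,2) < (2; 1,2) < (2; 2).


Δ(Σ) — 10 vertices, 8 min non-faces:

  {1,10}:  v_{1} + v_{10} = 0 ; sig = (2; —)
  {2,7}:  v_{2} + v_{7} = 0 ; sig = (2; —)
  {8,9}:  v_{8} + v_{9} = 0 ; sig = (2; —)
  {1,3}:  v_{1} + v_{3} = v_{6} + v_{8} ; sig = (2; 1,1)
  {3,9}:  v_{3} + v_{9} = v_{6} + v_{10} ; sig = (2; 1,1)
  {3,4,5}:  v_{3} + v_{4} + v_{5} = v_{8} ; sig = (3; 1)
  {4,5,6}:  v_{4} + v_{5} + v_{6} = v_{1} ; sig = (3; 1)
  {6,8,10}:  v_{6} + v_{8} + v_{10} = v_{3} ; sig = (3; 1)

Hence PRS(X_Σ) =
{ (2; —) ×3,  (2; 1,1) ×2,  (3; 1) ×3 }


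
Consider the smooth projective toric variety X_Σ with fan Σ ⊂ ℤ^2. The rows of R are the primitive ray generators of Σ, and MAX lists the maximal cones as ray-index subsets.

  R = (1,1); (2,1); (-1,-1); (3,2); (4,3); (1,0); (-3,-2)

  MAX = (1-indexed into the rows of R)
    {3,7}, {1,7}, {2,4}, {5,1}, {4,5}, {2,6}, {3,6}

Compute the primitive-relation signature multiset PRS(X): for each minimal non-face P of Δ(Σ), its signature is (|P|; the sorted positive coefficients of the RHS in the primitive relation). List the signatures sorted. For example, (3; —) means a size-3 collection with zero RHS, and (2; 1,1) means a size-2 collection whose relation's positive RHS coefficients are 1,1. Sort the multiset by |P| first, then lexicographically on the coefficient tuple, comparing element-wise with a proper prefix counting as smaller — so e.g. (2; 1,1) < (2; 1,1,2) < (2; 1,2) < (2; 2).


14 minimal non-faces of Δ(Σ) (on 7 rays):

  • {1,3}:  v_{1} + v_{3} = 0 — sig = (2; —)
  • {4,7}:  v_{4} + v_{7} = 0 — sig = (2; —)
  • {1,2}:  v_{1} + v_{2} = v_{4} — sig = (2; 1)
  • {1,4}:  v_{1} + v_{4} = v_{5} — sig = (2; 1)
  • {1,6}:  v_{1} + v_{6} = v_{2} — sig = (2; 1)
  • {2,3}:  v_{2} + v_{3} = v_{6} — sig = (2; 1)
  • {2,7}:  v_{2} + v_{7} = v_{3} — sig = (2; 1)
  • {3,4}:  v_{3} + v_{4} = v_{2} — sig = (2; 1)
  • {3,5}:  v_{3} + v_{5} = v_{4} — sig = (2; 1)
  • {5,7}:  v_{5} + v_{7} = v_{1} — sig = (2; 1)
  • {5,6}:  v_{5} + v_{6} = v_{2} + v_{4} — sig = (2; 1,1)
  • {2,5}:  v_{2} + v_{5} = 2·v_{4} — sig = (2; 2)
  • {4,6}:  v_{4} + v_{6} = 2·v_{2} — sig = (2; 2)
  • {6,7}:  v_{6} + v_{7} = 2·v_{3} — sig = (2; 2)

Signatures (|P|; sorted positive RHS coefficients), sorted:
    (2; —)
    (2; —)
    (2; 1)
    (2; 1)
    (2; 1)
    (2; 1)
    (2; 1)
    (2; 1)
    (2; 1)
    (2; 1)
    (2; 1,1)
    (2; 2)
    (2; 2)
    (2; 2)


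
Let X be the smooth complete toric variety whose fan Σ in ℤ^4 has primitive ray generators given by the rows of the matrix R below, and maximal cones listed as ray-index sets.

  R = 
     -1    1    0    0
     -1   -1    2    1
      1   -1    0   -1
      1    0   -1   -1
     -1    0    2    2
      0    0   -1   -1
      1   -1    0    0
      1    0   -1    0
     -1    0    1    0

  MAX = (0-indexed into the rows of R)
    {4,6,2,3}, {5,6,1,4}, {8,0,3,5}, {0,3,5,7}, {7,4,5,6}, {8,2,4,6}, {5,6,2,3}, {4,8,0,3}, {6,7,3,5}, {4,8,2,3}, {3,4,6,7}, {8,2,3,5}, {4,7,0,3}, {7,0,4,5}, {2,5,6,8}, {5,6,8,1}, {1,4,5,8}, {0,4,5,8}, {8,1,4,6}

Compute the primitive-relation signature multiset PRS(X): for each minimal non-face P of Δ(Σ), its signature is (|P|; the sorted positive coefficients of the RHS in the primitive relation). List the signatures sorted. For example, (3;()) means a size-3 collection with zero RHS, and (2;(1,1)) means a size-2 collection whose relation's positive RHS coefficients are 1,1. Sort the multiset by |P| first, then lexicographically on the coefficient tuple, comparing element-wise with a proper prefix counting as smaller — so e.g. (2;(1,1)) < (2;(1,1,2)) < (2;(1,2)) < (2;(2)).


Σ has 12 primitive collections:

  P={0,6}:  v_{0} + v_{6} = 0  ⟹  sig = (2;())
  P={7,8}:  v_{7} + v_{8} = 0  ⟹  sig = (2;())
  P={0,2}:  v_{0} + v_{2} = v_{3} + v_{8}  ⟹  sig = (2;(1,1))
  P={1,3}:  v_{1} + v_{3} = v_{6} + v_{8}  ⟹  sig = (2;(1,1))
  P={2,7}:  v_{2} + v_{7} = v_{3} + v_{6}  ⟹  sig = (2;(1,1))
  P={0,1}:  v_{0} + v_{1} = v_{4} + v_{5} + v_{8}  ⟹  sig = (2;(1,1,1))
  P={1,7}:  v_{1} + v_{7} = v_{4} + v_{5} + v_{6}  ⟹  sig = (2;(1,1,1))
  P={1,2}:  v_{1} + v_{2} = 2·v_{6} + 2·v_{8}  ⟹  sig = (2;(2,2))
  P={3,4,5}:  v_{3} + v_{4} + v_{5} = 0  ⟹  sig = (3;())
  P={3,6,8}:  v_{3} + v_{6} + v_{8} = v_{2}  ⟹  sig = (3;(1))
  P={2,4,5}:  v_{2} + v_{4} + v_{5} = v_{6} + v_{8}  ⟹  sig = (3;(1,1))
  P={4,5,6,8}:  v_{4} + v_{5} + v_{6} + v_{8} = v_{1}  ⟹  sig = (4;(1))

so the primitive-relation signature multiset is
    (2;())
    (2;())
    (2;(1,1))
    (2;(1,1))
    (2;(1,1))
    (2;(1,1,1))
    (2;(1,1,1))
    (2;(2,2))
    (3;())
    (3;(1))
    (3;(1,1))
    (4;(1))


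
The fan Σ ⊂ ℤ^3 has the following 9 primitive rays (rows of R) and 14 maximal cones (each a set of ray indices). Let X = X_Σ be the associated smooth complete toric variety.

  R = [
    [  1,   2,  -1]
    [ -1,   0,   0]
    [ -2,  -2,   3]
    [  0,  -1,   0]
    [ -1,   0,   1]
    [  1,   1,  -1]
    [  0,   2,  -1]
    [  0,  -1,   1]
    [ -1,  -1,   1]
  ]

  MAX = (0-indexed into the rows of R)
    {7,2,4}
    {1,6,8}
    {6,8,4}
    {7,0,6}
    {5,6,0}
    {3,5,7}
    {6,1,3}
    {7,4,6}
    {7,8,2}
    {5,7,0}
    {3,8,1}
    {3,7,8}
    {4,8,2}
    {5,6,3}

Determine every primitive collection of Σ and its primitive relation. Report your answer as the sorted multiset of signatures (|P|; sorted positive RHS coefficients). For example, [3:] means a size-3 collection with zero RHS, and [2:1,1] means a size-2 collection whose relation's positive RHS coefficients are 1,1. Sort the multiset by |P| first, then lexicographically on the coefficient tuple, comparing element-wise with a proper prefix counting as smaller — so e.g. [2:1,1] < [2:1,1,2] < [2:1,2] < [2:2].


The 20 primitive collections of Σ (r=9, n=3):

  P={5,8}:  v_{5} + v_{8} = 0 — sig = [2:]
  P={0,1}:  v_{0} + v_{1} = v_{6} — sig = [2:1]
  P={0,3}:  v_{0} + v_{3} = v_{5} — sig = [2:1]
  P={1,7}:  v_{1} + v_{7} = v_{8} — sig = [2:1]
  P={3,4}:  v_{3} + v_{4} = v_{8} — sig = [2:1]
  P={0,8}:  v_{0} + v_{8} = v_{6} + v_{7} — sig = [2:1,1]
  P={1,5}:  v_{1} + v_{5} = v_{3} + v_{6} — sig = [2:1,1]
  P={2,5}:  v_{2} + v_{5} = v_{4} + v_{7} — sig = [2:1,1]
  P={4,5}:  v_{4} + v_{5} = v_{6} + v_{7} — sig = [2:1,1]
  P={0,2}:  v_{0} + v_{2} = v_{4} + v_{6} + 2·v_{7} — sig = [2:1,1,2]
  P={1,2}:  v_{1} + v_{2} = v_{4} + 2·v_{8} — sig = [2:1,2]
  P={1,4}:  v_{1} + v_{4} = v_{6} + 2·v_{8} — sig = [2:1,2]
  P={2,3}:  v_{2} + v_{3} = v_{7} + 2·v_{8} — sig = [2:1,2]
  P={2,6}:  v_{2} + v_{6} = 2·v_{4} — sig = [2:2]
  P={0,4}:  v_{0} + v_{4} = 2·v_{6} + 2·v_{7} — sig = [2:2,2]
  P={3,6,7}:  v_{3} + v_{6} + v_{7} = 0 — sig = [3:]
  P={3,6,8}:  v_{3} + v_{6} + v_{8} = v_{1} — sig = [3:1]
  P={4,7,8}:  v_{4} + v_{7} + v_{8} = v_{2} — sig = [3:1]
  P={5,6,7}:  v_{5} + v_{6} + v_{7} = v_{0} — sig = [3:1]
  P={6,7,8}:  v_{6} + v_{7} + v_{8} = v_{4} — sig = [3:1]

Sorted signature multiset PRS(X):
{ [2:],  [2:1] ×4,  [2:1,1] ×4,  [2:1,1,2],  [2:1,2] ×3,  [2:2],  [2:2,2],  [3:],  [3:1] ×4 }


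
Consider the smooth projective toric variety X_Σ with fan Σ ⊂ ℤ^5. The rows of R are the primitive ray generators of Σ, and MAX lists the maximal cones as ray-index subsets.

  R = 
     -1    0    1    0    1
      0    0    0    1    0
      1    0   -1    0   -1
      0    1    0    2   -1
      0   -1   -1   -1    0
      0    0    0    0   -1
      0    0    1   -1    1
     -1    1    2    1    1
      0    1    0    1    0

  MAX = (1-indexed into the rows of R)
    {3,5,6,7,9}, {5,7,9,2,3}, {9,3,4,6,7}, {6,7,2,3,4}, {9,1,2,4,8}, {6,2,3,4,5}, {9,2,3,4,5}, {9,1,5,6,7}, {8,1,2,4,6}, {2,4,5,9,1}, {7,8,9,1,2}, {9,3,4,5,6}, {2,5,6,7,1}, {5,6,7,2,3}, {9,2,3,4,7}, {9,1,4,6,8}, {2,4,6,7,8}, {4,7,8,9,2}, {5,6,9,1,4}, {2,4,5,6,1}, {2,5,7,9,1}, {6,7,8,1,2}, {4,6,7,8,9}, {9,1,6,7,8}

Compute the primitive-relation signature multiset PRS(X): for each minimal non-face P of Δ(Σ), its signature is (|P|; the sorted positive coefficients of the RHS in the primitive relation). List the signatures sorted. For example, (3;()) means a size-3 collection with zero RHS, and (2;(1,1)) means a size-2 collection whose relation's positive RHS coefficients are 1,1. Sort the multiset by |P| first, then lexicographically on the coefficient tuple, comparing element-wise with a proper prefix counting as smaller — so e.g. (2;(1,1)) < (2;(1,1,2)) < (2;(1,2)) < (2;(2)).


Σ has 6 primitive collections:

  {1,3}:  v_{1} + v_{3} = 0  →  sig = (2;())
  {5,8}:  v_{5} + v_{8} = v_{1}  →  sig = (2;(1))
  {3,8}:  v_{3} + v_{8} = v_{4} + v_{7}  →  sig = (2;(1,1))
  {4,5,7}:  v_{4} + v_{5} + v_{7} = 0  →  sig = (3;())
  {1,4,7}:  v_{1} + v_{4} + v_{7} = v_{8}  →  sig = (3;(1))
  {2,6,9}:  v_{2} + v_{6} + v_{9} = v_{4}  →  sig = (3;(1))

Sorted signature multiset PRS(X):
    (2;())
    (2;(1))
    (2;(1,1))
    (3;())
    (3;(1))
    (3;(1))


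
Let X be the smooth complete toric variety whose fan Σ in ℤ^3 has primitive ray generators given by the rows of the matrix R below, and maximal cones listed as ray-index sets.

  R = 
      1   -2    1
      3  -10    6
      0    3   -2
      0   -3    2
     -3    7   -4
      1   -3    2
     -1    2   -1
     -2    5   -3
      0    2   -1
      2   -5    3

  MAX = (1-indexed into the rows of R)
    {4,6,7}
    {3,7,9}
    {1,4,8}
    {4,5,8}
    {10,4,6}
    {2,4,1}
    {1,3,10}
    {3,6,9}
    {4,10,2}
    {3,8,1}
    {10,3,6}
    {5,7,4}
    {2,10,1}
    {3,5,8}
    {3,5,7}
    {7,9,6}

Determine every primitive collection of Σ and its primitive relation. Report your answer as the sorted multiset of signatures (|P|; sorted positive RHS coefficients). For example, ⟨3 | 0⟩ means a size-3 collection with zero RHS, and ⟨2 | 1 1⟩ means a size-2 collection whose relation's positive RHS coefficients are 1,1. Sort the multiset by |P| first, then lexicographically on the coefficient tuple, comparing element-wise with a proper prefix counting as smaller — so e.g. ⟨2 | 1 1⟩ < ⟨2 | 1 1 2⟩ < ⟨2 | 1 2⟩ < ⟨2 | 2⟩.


Σ has 23 primitive collections:

  {1,7}:  v_{1} + v_{7} = 0 ; sig = ⟨2 | 0⟩
  {3,4}:  v_{3} + v_{4} = 0 ; sig = ⟨2 | 0⟩
  {8,10}:  v_{8} + v_{10} = 0 ; sig = ⟨2 | 0⟩
  {1,5}:  v_{1} + v_{5} = v_{8} ; sig = ⟨2 | 1⟩
  {1,6}:  v_{1} + v_{6} = v_{10} ; sig = ⟨2 | 1⟩
  {2,5}:  v_{2} + v_{5} = v_{4} ; sig = ⟨2 | 1⟩
  {5,10}:  v_{5} + v_{10} = v_{7} ; sig = ⟨2 | 1⟩
  {6,8}:  v_{6} + v_{8} = v_{7} ; sig = ⟨2 | 1⟩
  {7,8}:  v_{7} + v_{8} = v_{5} ; sig = ⟨2 | 1⟩
  {7,10}:  v_{7} + v_{10} = v_{6} ; sig = ⟨2 | 1⟩
  {1,9}:  v_{1} + v_{9} = v_{3} + v_{6} ; sig = ⟨2 | 1 1⟩
  {2,3}:  v_{2} + v_{3} = v_{1} + v_{10} ; sig = ⟨2 | 1 1⟩
  {2,7}:  v_{2} + v_{7} = v_{4} + v_{10} ; sig = ⟨2 | 1 1⟩
  {2,8}:  v_{2} + v_{8} = v_{1} + v_{4} ; sig = ⟨2 | 1 1⟩
  {2,9}:  v_{2} + v_{9} = v_{6} + v_{10} ; sig = ⟨2 | 1 1⟩
  {4,9}:  v_{4} + v_{9} = v_{6} + v_{7} ; sig = ⟨2 | 1 1⟩
  {2,6}:  v_{2} + v_{6} = v_{4} + 2·v_{10} ; sig = ⟨2 | 1 2⟩
  {8,9}:  v_{8} + v_{9} = v_{3} + 2·v_{7} ; sig = ⟨2 | 1 2⟩
  {9,10}:  v_{9} + v_{10} = v_{3} + 2·v_{6} ; sig = ⟨2 | 1 2⟩
  {5,9}:  v_{5} + v_{9} = v_{3} + 3·v_{7} ; sig = ⟨2 | 1 3⟩
  {5,6}:  v_{5} + v_{6} = 2·v_{7} ; sig = ⟨2 | 2⟩
  {1,4,10}:  v_{1} + v_{4} + v_{10} = v_{2} ; sig = ⟨3 | 1⟩
  {3,6,7}:  v_{3} + v_{6} + v_{7} = v_{9} ; sig = ⟨3 | 1⟩

Signatures (|P|; sorted positive RHS coefficients), sorted:
{ ⟨2 | 0⟩ ×3,  ⟨2 | 1⟩ ×7,  ⟨2 | 1 1⟩ ×6,  ⟨2 | 1 2⟩ ×3,  ⟨2 | 1 3⟩,  ⟨2 | 2⟩,  ⟨3 | 1⟩ ×2 }


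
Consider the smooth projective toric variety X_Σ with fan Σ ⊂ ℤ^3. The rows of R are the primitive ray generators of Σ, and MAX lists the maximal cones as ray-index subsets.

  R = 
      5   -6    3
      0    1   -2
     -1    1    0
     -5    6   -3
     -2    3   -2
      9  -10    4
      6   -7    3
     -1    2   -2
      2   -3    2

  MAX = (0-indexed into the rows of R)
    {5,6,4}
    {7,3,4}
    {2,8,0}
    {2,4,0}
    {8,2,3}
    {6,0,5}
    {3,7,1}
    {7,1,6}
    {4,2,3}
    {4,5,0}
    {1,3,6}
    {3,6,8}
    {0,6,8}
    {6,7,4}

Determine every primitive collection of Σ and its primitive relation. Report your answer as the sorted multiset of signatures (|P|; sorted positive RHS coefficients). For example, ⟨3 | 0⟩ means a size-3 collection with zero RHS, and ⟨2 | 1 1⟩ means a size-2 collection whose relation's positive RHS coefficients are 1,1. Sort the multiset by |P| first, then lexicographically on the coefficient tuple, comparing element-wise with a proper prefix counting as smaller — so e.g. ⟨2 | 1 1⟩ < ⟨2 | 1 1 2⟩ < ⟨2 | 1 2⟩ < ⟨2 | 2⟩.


Primitive collections (18):

  • {0,3}:  v_{0} + v_{3} = 0  ⟹  sig = ⟨2 | 0⟩
  • {4,8}:  v_{4} + v_{8} = 0  ⟹  sig = ⟨2 | 0⟩
  • {1,2}:  v_{1} + v_{2} = v_{7}  ⟹  sig = ⟨2 | 1⟩
  • {2,6}:  v_{2} + v_{6} = v_{0}  ⟹  sig = ⟨2 | 1⟩
  • {2,7}:  v_{2} + v_{7} = v_{4}  ⟹  sig = ⟨2 | 1⟩
  • {0,1}:  v_{0} + v_{1} = v_{6} + v_{7}  ⟹  sig = ⟨2 | 1 1⟩
  • {0,7}:  v_{0} + v_{7} = v_{4} + v_{6}  ⟹  sig = ⟨2 | 1 1⟩
  • {3,5}:  v_{3} + v_{5} = v_{4} + v_{6}  ⟹  sig = ⟨2 | 1 1⟩
  • {5,8}:  v_{5} + v_{8} = v_{0} + v_{6}  ⟹  sig = ⟨2 | 1 1⟩
  • {7,8}:  v_{7} + v_{8} = v_{3} + v_{6}  ⟹  sig = ⟨2 | 1 1⟩
  • {1,5}:  v_{1} + v_{5} = v_{4} + 2·v_{6} + v_{7}  ⟹  sig = ⟨2 | 1 1 2⟩
  • {2,5}:  v_{2} + v_{5} = 2·v_{0} + v_{4}  ⟹  sig = ⟨2 | 1 2⟩
  • {1,4}:  v_{1} + v_{4} = 2·v_{7}  ⟹  sig = ⟨2 | 2⟩
  • {1,8}:  v_{1} + v_{8} = 2·v_{3} + 2·v_{6}  ⟹  sig = ⟨2 | 2 2⟩
  • {5,7}:  v_{5} + v_{7} = 2·v_{4} + 2·v_{6}  ⟹  sig = ⟨2 | 2 2⟩
  • {0,4,6}:  v_{0} + v_{4} + v_{6} = v_{5}  ⟹  sig = ⟨3 | 1⟩
  • {3,4,6}:  v_{3} + v_{4} + v_{6} = v_{7}  ⟹  sig = ⟨3 | 1⟩
  • {3,6,7}:  v_{3} + v_{6} + v_{7} = v_{1}  ⟹  sig = ⟨3 | 1⟩

so the primitive-relation signature multiset is
[⟨2 | 0⟩, ⟨2 | 0⟩, ⟨2 | 1⟩, ⟨2 | 1⟩, ⟨2 | 1⟩, ⟨2 | 1 1⟩, ⟨2 | 1 1⟩, ⟨2 | 1 1⟩, ⟨2 | 1 1⟩, ⟨2 | 1 1⟩, ⟨2 | 1 1 2⟩, ⟨2 | 1 2⟩, ⟨2 | 2⟩, ⟨2 | 2 2⟩, ⟨2 | 2 2⟩, ⟨3 | 1⟩, ⟨3 | 1⟩, ⟨3 | 1⟩]


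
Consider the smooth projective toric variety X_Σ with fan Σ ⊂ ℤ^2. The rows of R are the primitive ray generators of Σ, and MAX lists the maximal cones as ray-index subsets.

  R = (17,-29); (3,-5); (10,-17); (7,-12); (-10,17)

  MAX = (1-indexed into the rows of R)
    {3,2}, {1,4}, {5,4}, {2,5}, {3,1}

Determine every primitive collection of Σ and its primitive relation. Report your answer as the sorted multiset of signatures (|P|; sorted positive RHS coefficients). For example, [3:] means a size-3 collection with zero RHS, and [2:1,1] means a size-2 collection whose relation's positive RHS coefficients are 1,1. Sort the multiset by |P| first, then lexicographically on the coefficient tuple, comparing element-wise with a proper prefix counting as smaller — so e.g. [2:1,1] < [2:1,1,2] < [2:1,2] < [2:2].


Δ(Σ) — 5 vertices, 5 min non-faces:

  {3,5}:  v_{3} + v_{5} = 0  ⇒ sig = [2:]
  {1,5}:  v_{1} + v_{5} = v_{4}  ⇒ sig = [2:1]
  {2,4}:  v_{2} + v_{4} = v_{3}  ⇒ sig = [2:1]
  {3,4}:  v_{3} + v_{4} = v_{1}  ⇒ sig = [2:1]
  {1,2}:  v_{1} + v_{2} = 2·v_{3}  ⇒ sig = [2:2]

Signatures (|P|; sorted positive RHS coefficients), sorted:
    [2:]
    [2:1]
    [2:1]
    [2:1]
    [2:2]


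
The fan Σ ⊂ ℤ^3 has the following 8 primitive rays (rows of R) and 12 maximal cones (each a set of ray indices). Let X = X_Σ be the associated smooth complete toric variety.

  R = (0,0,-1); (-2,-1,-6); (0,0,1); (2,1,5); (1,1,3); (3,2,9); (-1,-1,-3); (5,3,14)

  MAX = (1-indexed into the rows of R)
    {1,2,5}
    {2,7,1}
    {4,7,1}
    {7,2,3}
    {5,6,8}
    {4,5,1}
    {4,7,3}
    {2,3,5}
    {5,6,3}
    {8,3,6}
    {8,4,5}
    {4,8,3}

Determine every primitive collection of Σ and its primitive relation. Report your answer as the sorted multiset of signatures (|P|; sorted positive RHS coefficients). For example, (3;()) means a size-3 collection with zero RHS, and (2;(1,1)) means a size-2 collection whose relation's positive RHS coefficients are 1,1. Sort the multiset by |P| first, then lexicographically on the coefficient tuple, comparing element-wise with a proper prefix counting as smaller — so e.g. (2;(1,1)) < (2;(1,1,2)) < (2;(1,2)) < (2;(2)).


Primitive collections (12):

  P = {1,3}:  v_{1} + v_{3} = 0 ; sig = (2;())
  P = {5,7}:  v_{5} + v_{7} = 0 ; sig = (2;())
  P = {2,4}:  v_{2} + v_{4} = v_{1} ; sig = (2;(1))
  P = {2,6}:  v_{2} + v_{6} = v_{5} ; sig = (2;(1))
  P = {4,6}:  v_{4} + v_{6} = v_{8} ; sig = (2;(1))
  P = {1,6}:  v_{1} + v_{6} = v_{4} + v_{5} ; sig = (2;(1,1))
  P = {2,8}:  v_{2} + v_{8} = v_{4} + v_{5} ; sig = (2;(1,1))
  P = {6,7}:  v_{6} + v_{7} = v_{3} + v_{4} ; sig = (2;(1,1))
  P = {1,8}:  v_{1} + v_{8} = 2·v_{4} + v_{5} ; sig = (2;(1,2))
  P = {7,8}:  v_{7} + v_{8} = v_{3} + 2·v_{4} ; sig = (2;(1,2))
  P = {3,4,5}:  v_{3} + v_{4} + v_{5} = v_{6} ; sig = (3;(1))
  P = {3,5,8}:  v_{3} + v_{5} + v_{8} = 2·v_{6} ; sig = (3;(2))

Signatures (|P|; sorted positive RHS coefficients), sorted:
    |P|=2: 10 collections, coeffs (), (), (1), (1), (1), (1,1), (1,1), (1,1), (1,2), (1,2)
    |P|=3: 2 collections, coeffs (1), (2)


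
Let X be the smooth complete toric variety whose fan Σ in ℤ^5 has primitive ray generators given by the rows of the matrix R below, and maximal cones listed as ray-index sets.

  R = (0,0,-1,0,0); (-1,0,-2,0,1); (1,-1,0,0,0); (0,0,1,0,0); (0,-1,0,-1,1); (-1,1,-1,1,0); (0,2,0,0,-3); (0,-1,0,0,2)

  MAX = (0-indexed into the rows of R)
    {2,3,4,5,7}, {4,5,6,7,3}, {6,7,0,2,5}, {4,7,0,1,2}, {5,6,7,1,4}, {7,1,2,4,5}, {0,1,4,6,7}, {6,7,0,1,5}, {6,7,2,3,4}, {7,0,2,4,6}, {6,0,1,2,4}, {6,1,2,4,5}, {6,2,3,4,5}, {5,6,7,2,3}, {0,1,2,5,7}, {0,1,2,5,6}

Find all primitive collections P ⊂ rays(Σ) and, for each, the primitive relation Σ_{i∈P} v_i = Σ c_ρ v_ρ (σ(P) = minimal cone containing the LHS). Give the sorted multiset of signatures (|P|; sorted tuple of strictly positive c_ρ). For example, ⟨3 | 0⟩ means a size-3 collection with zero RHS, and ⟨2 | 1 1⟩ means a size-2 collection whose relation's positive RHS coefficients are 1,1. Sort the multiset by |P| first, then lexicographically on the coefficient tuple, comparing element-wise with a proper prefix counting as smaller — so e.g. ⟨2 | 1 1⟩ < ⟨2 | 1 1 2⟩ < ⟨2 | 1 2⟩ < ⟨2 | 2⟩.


Σ has 5 primitive collections:

  • {0,3}:  v_{0} + v_{3} = 0  ⟹  sig = ⟨2 | 0⟩
  • {1,3}:  v_{1} + v_{3} = v_{4} + v_{5}  ⟹  sig = ⟨2 | 1 1⟩
  • {0,4,5}:  v_{0} + v_{4} + v_{5} = v_{1}  ⟹  sig = ⟨3 | 1⟩
  • {1,2,6,7}:  v_{1} + v_{2} + v_{6} + v_{7} = 2·v_{0}  ⟹  sig = ⟨4 | 2⟩
  • {2,4,5,6,7}:  v_{2} + v_{4} + v_{5} + v_{6} + v_{7} = v_{0}  ⟹  sig = ⟨5 | 1⟩

so the primitive-relation signature multiset is
{ ⟨2 | 0⟩,  ⟨2 | 1 1⟩,  ⟨3 | 1⟩,  ⟨4 | 2⟩,  ⟨5 | 1⟩ }


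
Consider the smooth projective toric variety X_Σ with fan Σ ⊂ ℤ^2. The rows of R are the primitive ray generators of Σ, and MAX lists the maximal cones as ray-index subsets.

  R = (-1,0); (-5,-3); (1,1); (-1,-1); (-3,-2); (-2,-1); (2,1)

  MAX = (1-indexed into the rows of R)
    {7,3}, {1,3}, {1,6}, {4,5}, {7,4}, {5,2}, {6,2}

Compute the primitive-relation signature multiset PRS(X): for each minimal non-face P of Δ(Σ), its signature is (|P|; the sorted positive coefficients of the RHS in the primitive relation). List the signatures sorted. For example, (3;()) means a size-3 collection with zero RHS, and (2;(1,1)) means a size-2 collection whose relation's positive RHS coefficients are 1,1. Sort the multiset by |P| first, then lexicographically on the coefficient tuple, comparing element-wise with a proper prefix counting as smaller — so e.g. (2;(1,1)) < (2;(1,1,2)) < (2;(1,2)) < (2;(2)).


14 minimal non-faces of Δ(Σ) (on 7 rays):

  P = {3,4}:  v_{3} + v_{4} = 0  →  sig = (2;())
  P = {6,7}:  v_{6} + v_{7} = 0  →  sig = (2;())
  P = {1,4}:  v_{1} + v_{4} = v_{6}  →  sig = (2;(1))
  P = {1,7}:  v_{1} + v_{7} = v_{3}  →  sig = (2;(1))
  P = {2,7}:  v_{2} + v_{7} = v_{5}  →  sig = (2;(1))
  P = {3,5}:  v_{3} + v_{5} = v_{6}  →  sig = (2;(1))
  P = {3,6}:  v_{3} + v_{6} = v_{1}  →  sig = (2;(1))
  P = {4,6}:  v_{4} + v_{6} = v_{5}  →  sig = (2;(1))
  P = {5,6}:  v_{5} + v_{6} = v_{2}  →  sig = (2;(1))
  P = {5,7}:  v_{5} + v_{7} = v_{4}  →  sig = (2;(1))
  P = {1,5}:  v_{1} + v_{5} = 2·v_{6}  →  sig = (2;(2))
  P = {2,3}:  v_{2} + v_{3} = 2·v_{6}  →  sig = (2;(2))
  P = {2,4}:  v_{2} + v_{4} = 2·v_{5}  →  sig = (2;(2))
  P = {1,2}:  v_{1} + v_{2} = 3·v_{6}  →  sig = (2;(3))

Hence PRS(X_Σ) =
[(2;()), (2;()), (2;(1)), (2;(1)), (2;(1)), (2;(1)), (2;(1)), (2;(1)), (2;(1)), (2;(1)), (2;(2)), (2;(2)), (2;(2)), (2;(3))]


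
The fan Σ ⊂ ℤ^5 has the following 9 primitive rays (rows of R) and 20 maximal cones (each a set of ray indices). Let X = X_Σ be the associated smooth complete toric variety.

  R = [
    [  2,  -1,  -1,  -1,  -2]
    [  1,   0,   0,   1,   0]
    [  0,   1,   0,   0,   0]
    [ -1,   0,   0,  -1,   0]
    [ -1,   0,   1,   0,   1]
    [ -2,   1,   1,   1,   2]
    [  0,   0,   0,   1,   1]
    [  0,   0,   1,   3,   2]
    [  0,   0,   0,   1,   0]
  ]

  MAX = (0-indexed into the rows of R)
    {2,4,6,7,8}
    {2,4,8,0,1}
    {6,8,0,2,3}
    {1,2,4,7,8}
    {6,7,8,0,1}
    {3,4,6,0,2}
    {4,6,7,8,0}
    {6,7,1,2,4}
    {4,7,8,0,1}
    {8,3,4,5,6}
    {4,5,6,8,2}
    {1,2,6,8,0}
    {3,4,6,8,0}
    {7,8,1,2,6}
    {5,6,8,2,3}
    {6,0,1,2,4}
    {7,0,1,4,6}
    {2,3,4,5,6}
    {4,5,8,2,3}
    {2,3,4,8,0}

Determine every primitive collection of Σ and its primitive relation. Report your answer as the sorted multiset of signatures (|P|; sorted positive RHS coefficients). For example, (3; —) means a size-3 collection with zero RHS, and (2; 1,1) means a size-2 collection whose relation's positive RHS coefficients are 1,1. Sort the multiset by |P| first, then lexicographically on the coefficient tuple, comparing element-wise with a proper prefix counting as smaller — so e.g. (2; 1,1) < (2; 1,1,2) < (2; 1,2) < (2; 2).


The 9 primitive collections of Σ (r=9, n=5):

  {0,5}:  v_{0} + v_{5} = 0  so sig = (2; —)
  {1,3}:  v_{1} + v_{3} = 0  so sig = (2; —)
  {3,7}:  v_{3} + v_{7} = v_{4} + v_{6} + v_{8}  so sig = (2; 1,1,1)
  {1,5}:  v_{1} + v_{5} = v_{2} + v_{4} + v_{6} + v_{8}  so sig = (2; 1,1,1,1)
  {5,7}:  v_{5} + v_{7} = v_{2} + 2·v_{4} + 2·v_{6} + 2·v_{8}  so sig = (2; 1,2,2,2)
  {0,2,7}:  v_{0} + v_{2} + v_{7} = 2·v_{1}  so sig = (3; 2)
  {1,4,6,8}:  v_{1} + v_{4} + v_{6} + v_{8} = v_{7}  so sig = (4; 1)
  {0,2,4,6,8}:  v_{0} + v_{2} + v_{4} + v_{6} + v_{8} = v_{1}  so sig = (5; 1)
  {2,3,4,6,8}:  v_{2} + v_{3} + v_{4} + v_{6} + v_{8} = v_{5}  so sig = (5; 1)

Signatures (|P|; sorted positive RHS coefficients), sorted:
[(2; —), (2; —), (2; 1,1,1), (2; 1,1,1,1), (2; 1,2,2,2), (3; 2), (4; 1), (5; 1), (5; 1)]


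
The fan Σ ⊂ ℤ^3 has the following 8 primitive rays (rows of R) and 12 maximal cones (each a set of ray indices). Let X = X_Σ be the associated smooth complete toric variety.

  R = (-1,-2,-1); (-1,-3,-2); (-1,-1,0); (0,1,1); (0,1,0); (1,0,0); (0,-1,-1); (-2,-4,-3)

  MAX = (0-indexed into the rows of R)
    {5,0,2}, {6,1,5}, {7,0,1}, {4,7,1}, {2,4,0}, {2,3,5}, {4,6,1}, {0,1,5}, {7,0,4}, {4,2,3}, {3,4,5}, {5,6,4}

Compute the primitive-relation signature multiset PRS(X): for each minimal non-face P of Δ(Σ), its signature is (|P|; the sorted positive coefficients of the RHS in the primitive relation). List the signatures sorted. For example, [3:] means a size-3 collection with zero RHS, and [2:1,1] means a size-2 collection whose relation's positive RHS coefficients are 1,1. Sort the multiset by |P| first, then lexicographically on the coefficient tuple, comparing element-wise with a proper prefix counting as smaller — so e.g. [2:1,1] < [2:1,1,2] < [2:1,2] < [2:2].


|primitive collections| = 14. Relations:

  P = {3,6}:  v_{3} + v_{6} = 0  so sig = [2:]
  P = {0,3}:  v_{0} + v_{3} = v_{2}  so sig = [2:1]
  P = {0,6}:  v_{0} + v_{6} = v_{1}  so sig = [2:1]
  P = {1,3}:  v_{1} + v_{3} = v_{0}  so sig = [2:1]
  P = {2,6}:  v_{2} + v_{6} = v_{0}  so sig = [2:1]
  P = {5,7}:  v_{5} + v_{7} = v_{1} + v_{6}  so sig = [2:1,1]
  P = {3,7}:  v_{3} + v_{7} = 2·v_{0} + v_{4}  so sig = [2:1,2]
  P = {6,7}:  v_{6} + v_{7} = 2·v_{1} + v_{4}  so sig = [2:1,2]
  P = {2,7}:  v_{2} + v_{7} = 3·v_{0} + v_{4}  so sig = [2:1,3]
  P = {1,2}:  v_{1} + v_{2} = 2·v_{0}  so sig = [2:2]
  P = {2,4,5}:  v_{2} + v_{4} + v_{5} = 0  so sig = [3:]
  P = {0,1,4}:  v_{0} + v_{1} + v_{4} = v_{7}  so sig = [3:1]
  P = {0,4,5}:  v_{0} + v_{4} + v_{5} = v_{6}  so sig = [3:1]
  P = {1,4,5}:  v_{1} + v_{4} + v_{5} = 2·v_{6}  so sig = [3:2]

Signatures (|P|; sorted positive RHS coefficients), sorted:
    [2:]
    [2:1]
    [2:1]
    [2:1]
    [2:1]
    [2:1,1]
    [2:1,2]
    [2:1,2]
    [2:1,3]
    [2:2]
    [3:]
    [3:1]
    [3:1]
    [3:2]


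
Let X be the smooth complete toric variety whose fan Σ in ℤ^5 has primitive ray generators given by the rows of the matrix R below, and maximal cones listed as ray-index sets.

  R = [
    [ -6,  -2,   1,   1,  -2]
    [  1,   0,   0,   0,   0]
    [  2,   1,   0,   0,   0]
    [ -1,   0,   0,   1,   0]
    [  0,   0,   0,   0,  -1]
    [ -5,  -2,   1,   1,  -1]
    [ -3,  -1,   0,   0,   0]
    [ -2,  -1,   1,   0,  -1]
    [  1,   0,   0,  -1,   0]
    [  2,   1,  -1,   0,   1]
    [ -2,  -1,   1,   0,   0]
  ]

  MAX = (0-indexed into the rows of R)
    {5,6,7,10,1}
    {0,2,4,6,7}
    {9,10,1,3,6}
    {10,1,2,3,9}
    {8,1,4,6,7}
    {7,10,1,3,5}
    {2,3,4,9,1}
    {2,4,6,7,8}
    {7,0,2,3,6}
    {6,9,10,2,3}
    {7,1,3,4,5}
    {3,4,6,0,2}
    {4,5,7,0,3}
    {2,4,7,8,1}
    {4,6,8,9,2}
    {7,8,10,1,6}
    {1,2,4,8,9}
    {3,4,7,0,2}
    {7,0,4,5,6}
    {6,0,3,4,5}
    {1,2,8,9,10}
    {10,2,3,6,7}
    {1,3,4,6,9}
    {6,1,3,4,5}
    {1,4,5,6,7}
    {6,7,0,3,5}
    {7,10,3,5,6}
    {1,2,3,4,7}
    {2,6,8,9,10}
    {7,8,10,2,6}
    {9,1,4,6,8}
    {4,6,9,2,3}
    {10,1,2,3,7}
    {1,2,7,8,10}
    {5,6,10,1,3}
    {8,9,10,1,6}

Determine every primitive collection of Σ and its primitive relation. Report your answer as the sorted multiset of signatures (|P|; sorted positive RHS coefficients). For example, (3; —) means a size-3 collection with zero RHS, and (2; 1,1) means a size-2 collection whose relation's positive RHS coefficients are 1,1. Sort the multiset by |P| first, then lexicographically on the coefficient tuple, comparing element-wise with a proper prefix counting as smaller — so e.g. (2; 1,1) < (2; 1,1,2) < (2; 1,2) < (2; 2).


|primitive collections| = 13. Relations:

  P = {3,8}:  v_{3} + v_{8} = 0 ; sig = (2; —)
  P = {7,9}:  v_{7} + v_{9} = 0 ; sig = (2; —)
  P = {4,10}:  v_{4} + v_{10} = v_{7} ; sig = (2; 1)
  P = {0,1}:  v_{0} + v_{1} = v_{4} + v_{5} ; sig = (2; 1,1)
  P = {2,5}:  v_{2} + v_{5} = v_{3} + v_{7} ; sig = (2; 1,1)
  P = {0,8}:  v_{0} + v_{8} = v_{4} + v_{6} + v_{7} ; sig = (2; 1,1,1)
  P = {0,9}:  v_{0} + v_{9} = v_{3} + v_{4} + v_{6} ; sig = (2; 1,1,1)
  P = {5,8}:  v_{5} + v_{8} = v_{1} + v_{6} + v_{7} ; sig = (2; 1,1,1)
  P = {5,9}:  v_{5} + v_{9} = v_{1} + v_{3} + v_{6} ; sig = (2; 1,1,1)
  P = {0,10}:  v_{0} + v_{10} = v_{3} + v_{6} + 2·v_{7} ; sig = (2; 1,1,2)
  P = {1,2,6}:  v_{1} + v_{2} + v_{6} = 0 ; sig = (3; —)
  P = {1,3,6,7}:  v_{1} + v_{3} + v_{6} + v_{7} = v_{5} ; sig = (4; 1)
  P = {3,4,6,7}:  v_{3} + v_{4} + v_{6} + v_{7} = v_{0} ; sig = (4; 1)

Signatures (|P|; sorted positive RHS coefficients), sorted:
    |P|=2: 10 collections, coeffs (), (), (1), (1,1), (1,1), (1,1,1), (1,1,1), (1,1,1), (1,1,1), (1,1,2)
    |P|=3: 1 collection, coeffs ()
    |P|=4: 2 collections, coeffs (1), (1)
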